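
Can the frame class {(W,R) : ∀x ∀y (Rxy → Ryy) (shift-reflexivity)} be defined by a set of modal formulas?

Yes: it is shift-reflexivity, defined by the T□ schema □(□q → q).
Suppose □(□q→q) is valid. Take Rxy and set V(q)={w : Ryw}. Then at y, □q holds; since □(□q→q) at x, □q→q at y, so q at y, i.e. Ryy.

Yes, by □(□q → q)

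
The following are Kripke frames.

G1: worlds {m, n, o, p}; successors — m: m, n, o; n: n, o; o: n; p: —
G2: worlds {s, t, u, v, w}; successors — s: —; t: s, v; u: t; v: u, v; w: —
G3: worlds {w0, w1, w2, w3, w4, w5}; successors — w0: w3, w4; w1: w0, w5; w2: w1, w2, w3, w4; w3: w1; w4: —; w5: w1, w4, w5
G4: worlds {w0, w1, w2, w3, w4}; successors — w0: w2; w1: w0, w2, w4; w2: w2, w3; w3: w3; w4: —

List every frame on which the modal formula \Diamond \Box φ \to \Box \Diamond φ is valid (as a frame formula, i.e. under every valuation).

This is the axiom for convergence; its first-order frame correspondent is \forall x \forall y \forall z (Rxy \wedge Rxz \to \exists w (Ryw \wedge Rzw)).
G1: holds.
G2: fails — Rtv and Rts but v and s have no common successor.
G3: fails — Rw0w4 and Rw0w4 but w4 and w4 have no common successor.
G4: fails — Rw1w2 and Rw1w4 but w2 and w4 have no common successor.

G1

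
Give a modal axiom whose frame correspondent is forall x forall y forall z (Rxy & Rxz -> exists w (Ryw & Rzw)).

A defining formula is ◇□ψ → □◇ψ (the .2 axiom).
Suppose ◇□ψ→□◇ψ is valid. Take Rxy, Rxz and set V(ψ)={w : Ryw}. Then □ψ at y so ◇□ψ at x, so □◇ψ at x, so ◇ψ at z, giving w with Rzw and Ryw.

◇□ψ → □◇ψ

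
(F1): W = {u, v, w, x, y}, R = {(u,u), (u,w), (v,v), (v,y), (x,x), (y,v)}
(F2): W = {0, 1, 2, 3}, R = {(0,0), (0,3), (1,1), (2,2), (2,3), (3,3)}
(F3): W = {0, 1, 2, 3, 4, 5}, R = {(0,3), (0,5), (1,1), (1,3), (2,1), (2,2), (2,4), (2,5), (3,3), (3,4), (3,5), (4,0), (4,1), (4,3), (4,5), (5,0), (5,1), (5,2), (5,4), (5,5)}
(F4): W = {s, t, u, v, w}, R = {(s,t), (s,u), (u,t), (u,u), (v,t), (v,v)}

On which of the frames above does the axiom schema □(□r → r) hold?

(F2)

The schema corresponds to shift-reflexivity: ∀x ∀y (Rxy → Ryy).
(F1): fails — Ruw but not Rww.
(F2): satisfies the condition.
(F3): fails — R34 but not R44.
(F4): fails — Rut but not Rtt.
Valid on: (F2).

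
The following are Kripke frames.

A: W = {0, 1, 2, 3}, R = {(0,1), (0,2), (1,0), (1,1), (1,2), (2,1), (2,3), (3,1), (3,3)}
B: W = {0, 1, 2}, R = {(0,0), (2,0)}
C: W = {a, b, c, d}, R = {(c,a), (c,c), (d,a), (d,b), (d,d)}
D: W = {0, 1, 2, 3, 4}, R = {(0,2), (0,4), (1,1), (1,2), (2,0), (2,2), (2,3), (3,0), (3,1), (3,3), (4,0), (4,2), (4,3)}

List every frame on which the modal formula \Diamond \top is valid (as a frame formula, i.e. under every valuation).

Frame correspondent (Sahlqvist): \forall x \exists y Rxy — i.e. seriality.
A: condition met.
B: fails — world 1 has no successor.
C: fails — world a has no successor.
D: condition met.
Valid on: A, D.

A, D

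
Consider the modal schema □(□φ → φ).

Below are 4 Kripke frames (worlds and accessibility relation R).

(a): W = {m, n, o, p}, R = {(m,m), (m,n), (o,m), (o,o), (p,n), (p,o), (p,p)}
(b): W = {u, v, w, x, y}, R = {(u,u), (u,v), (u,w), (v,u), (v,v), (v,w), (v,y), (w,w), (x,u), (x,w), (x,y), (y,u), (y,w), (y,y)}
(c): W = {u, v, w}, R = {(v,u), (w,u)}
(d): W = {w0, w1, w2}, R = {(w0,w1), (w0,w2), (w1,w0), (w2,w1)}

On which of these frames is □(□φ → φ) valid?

(b)

This is the axiom for shift-reflexivity; its first-order frame correspondent is ∀x ∀y (Rxy → Ryy).
(a): fails — Rpn but not Rnn.
(b): ✓.
(c): fails — Rvu but not Ruu.
(d): fails — Rw0w1 but not Rw1w1.
Valid on: (b).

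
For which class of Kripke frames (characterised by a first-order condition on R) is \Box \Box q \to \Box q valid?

density: \forall x \forall y (Rxy \to \exists z (Rxz \wedge Rzy))

Suppose □□q→□q is valid. Take Rxy and set V(q)={w : xR²w}. Then □□q at x, so □q at x, so q at y, i.e. ∃z(Rxz∧Rzy).
Conversely, on a frame with density the schema holds at every world under every valuation.
So the correspondent is density.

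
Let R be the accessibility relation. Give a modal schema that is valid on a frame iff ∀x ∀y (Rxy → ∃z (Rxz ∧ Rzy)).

A defining formula is □□r → □r (the C4 axiom).

□□r → □r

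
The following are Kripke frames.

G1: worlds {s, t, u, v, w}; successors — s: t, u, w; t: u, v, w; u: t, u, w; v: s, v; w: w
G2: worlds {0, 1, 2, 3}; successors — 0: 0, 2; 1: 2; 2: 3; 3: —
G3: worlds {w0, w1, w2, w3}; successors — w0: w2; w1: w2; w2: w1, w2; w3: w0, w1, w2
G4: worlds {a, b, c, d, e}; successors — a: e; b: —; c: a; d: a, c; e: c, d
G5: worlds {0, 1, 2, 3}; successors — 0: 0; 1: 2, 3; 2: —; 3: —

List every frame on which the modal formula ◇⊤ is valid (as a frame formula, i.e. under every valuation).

G1, G3

This is the axiom for seriality; its first-order frame correspondent is ∀x ∃y Rxy.
G1: holds.
G2: fails — world 3 has no successor.
G3: holds.
G4: fails — world b has no successor.
G5: fails — world 2 has no successor.
Valid on: G1, G3.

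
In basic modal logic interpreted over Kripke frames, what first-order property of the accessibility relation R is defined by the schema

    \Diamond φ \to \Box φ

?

Partial functionality

This is the CD axiom.
It corresponds to partial functionality: \forall x \forall y \forall z (Rxy \wedge Rxz \to y = z).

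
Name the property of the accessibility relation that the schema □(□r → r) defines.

Suppose □(□r→r) is valid. Take Rxy and set V(r)={w : Ryw}. Then at y, □r holds; since □(□r→r) at x, □r→r at y, so r at y, i.e. Ryy.
Conversely, any frame satisfying ∀x ∀y (Rxy → Ryy) validates the schema.
Frame condition: ∀x ∀y (Rxy → Ryy).

Shift-reflexivity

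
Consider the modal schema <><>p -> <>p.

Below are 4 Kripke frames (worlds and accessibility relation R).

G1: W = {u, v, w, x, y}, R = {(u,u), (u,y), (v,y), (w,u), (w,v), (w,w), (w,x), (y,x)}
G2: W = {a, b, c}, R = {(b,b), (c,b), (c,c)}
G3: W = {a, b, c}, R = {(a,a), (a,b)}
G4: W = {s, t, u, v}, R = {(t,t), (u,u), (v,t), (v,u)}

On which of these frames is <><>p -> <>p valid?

The schema corresponds to transitivity: forall x forall y forall z (Rxy & Ryz -> Rxz).
G1: fails — Rwu and Ruy but not Rwy.
G2: satisfies the condition.
G3: satisfies the condition.
G4: satisfies the condition.

G2, G3, G4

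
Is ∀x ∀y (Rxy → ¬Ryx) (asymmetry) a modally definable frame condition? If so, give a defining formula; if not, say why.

If a class were modally definable it would be closed under surjective bounded morphisms (Goldblatt–Thomason).
The 3-cycle (worlds w0,w1,w2 with w0→w1→w2→w0) is asymmetric. Mapping every world to a single reflexive point • is a surjective bounded morphism, and the reflexive point is not asymmetric (R•• but asymmetry requires ¬R••).
Hence asymmetry is not modally definable.

Not definable by any modal formula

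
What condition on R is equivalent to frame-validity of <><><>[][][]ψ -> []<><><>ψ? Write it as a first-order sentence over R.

This is a Sahlqvist (Geach-type) schema ◇^3□^3ψ → □^1◇^3ψ.
First-order correspondent: forall x forall y forall z ((x R^3 y & xRz) -> exists w (y R^3 w & z R^3 w)).

forall x forall y forall z ((x R^3 y & xRz) -> exists w (y R^3 w & z R^3 w))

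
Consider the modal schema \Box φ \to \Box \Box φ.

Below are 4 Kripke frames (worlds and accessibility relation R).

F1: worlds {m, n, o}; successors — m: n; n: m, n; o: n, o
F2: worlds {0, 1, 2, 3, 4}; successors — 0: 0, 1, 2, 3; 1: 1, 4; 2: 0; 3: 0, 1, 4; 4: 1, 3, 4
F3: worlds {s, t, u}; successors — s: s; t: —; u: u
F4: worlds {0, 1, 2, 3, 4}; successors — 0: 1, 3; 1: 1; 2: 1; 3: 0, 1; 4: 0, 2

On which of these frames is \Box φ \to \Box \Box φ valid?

F3

The schema corresponds to transitivity: \forall x \forall y \forall z (Rxy \wedge Ryz \to Rxz).
F1: fails — Ron and Rnm but not Rom.
F2: fails — R34 and R43 but not R33.
F3: ✓.
F4: fails — R40 and R01 but not R41.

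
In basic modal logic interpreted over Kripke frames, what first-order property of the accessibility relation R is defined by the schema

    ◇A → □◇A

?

the Euclidean property: ∀x ∀y ∀z (Rxy ∧ Rxz → Ryz)

Suppose ◇A→□◇A is valid. Take Rxy, Rxz and set V(A)={y}. Then ◇A at x, so □◇A at x, so ◇A at z, so some w with Rzw has A; w=y, i.e. Rzy. By symmetry of the argument, Ryz.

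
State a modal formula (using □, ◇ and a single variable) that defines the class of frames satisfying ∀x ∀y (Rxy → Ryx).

p → □◇p

The condition is symmetry. The B schema p → □◇p defines it.
Suppose p→□◇p is valid. Take Rxy and set V(p)={x}. Then p at x, so □◇p at x, so ◇p at y, so some z with Ryz has p; z=x, i.e. Ryx.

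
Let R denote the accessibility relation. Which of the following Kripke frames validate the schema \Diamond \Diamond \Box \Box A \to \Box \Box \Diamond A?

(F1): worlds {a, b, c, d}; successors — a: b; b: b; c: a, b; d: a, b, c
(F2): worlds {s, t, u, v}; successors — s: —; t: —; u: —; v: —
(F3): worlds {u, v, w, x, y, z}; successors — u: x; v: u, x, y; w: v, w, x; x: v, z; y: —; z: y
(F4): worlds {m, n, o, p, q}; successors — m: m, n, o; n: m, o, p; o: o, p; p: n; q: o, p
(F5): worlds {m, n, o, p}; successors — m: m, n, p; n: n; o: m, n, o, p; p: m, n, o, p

(F1), (F2), (F5)

This is the axiom for a generalized confluence (Geach) condition; its first-order frame correspondent is \forall x \forall y \forall z ((x R^2 y \wedge x R^2 z) \to \exists w (y R^2 w \wedge zRw)).
(F1): ✓.
(F2): ✓.
(F3): fails — uR²v, uR²z but no t with vR²t and zRt.
(F4): fails — mR²p, mR²p but no w with pR²w and pRw.
(F5): ✓.
Valid on: (F1), (F2), (F5).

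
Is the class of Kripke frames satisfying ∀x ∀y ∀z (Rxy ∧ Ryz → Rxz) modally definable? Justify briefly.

Yes — defined by □p → □□p

The condition is transitivity. A defining modal formula is □p → □□p.
Suppose □p→□□p is valid. Take Rxy, Ryz and set V(p)={w : Rxw}. Then □p at x, so □□p at x, so □p at y, so p at z, i.e. Rxz.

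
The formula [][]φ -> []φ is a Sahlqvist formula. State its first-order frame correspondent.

density

Suppose □□φ→□φ is valid. Take Rxy and set V(φ)={w : xR²w}. Then □□φ at x, so □φ at x, so φ at y, i.e. ∃z(Rxz∧Rzy).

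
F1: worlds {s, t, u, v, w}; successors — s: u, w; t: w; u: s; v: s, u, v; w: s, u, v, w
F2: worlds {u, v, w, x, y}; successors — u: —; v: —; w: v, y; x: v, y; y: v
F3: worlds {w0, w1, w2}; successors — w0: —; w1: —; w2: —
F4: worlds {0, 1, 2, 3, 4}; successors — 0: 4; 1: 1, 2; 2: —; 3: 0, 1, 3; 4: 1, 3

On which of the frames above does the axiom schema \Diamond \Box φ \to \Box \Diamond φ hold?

Frame correspondent (Sahlqvist): \forall x \forall y \forall z (Rxy \wedge Rxz \to \exists w (Ryw \wedge Rzw)) — i.e. convergence.
F1: fails — Rvu and Rvs but u and s have no common successor.
F2: fails — Rwy and Rwv but y and v have no common successor.
F3: satisfies the condition.
F4: fails — R12 and R12 but 2 and 2 have no common successor.

F3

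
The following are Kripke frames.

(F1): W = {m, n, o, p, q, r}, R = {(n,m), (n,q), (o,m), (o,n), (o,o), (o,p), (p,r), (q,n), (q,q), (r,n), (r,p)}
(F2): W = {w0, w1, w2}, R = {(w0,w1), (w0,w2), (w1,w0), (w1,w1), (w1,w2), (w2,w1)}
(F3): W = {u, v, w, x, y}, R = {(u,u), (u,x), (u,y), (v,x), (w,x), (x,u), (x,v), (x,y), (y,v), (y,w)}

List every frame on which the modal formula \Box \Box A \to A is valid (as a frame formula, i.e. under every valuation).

(F2)

Frame correspondent (Sahlqvist): \forall x \exists w (x R^2 w \wedge x = w) — i.e. a generalized confluence (Geach) condition.
(F1): fails — at m but no w with mR²w and m=w.
(F2): condition met.
(F3): fails — at w but no t with wR²t and w=t.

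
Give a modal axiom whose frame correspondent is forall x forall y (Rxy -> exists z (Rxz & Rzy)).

□□ψ → □ψ

A defining formula is □□ψ → □ψ (the C4 axiom).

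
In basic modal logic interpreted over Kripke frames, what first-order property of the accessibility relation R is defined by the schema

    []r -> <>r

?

Seriality

Suppose □r→◇r is valid. At any x set V(r)=W. Then □r at x, so ◇r at x, so x has a successor.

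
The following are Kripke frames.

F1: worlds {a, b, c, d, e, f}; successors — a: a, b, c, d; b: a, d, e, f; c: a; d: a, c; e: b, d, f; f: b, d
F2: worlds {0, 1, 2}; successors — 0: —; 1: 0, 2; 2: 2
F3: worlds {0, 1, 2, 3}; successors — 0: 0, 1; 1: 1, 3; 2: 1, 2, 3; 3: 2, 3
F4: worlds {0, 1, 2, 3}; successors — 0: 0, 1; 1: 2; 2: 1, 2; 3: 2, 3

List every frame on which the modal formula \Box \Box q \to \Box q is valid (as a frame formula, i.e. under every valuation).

F3, F4

The schema corresponds to density: \forall x \forall y (Rxy \to \exists z (Rxz \wedge Rzy)).
F1: fails — Rbe but no z with Rbz and Rze.
F2: fails — R10 but no z with R1z and Rz0.
F3: satisfies the condition.
F4: satisfies the condition.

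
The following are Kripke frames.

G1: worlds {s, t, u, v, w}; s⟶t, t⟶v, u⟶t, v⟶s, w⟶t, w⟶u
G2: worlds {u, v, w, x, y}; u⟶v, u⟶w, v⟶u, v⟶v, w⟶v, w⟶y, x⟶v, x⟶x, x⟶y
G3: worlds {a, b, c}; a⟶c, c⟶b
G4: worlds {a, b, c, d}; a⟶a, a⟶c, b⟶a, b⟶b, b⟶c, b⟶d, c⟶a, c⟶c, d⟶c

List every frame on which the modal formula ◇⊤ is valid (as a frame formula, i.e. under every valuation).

This is the axiom for seriality; its first-order frame correspondent is ∀x ∃y Rxy.
G1: condition met.
G2: fails — world y has no successor.
G3: fails — world b has no successor.
G4: condition met.
Valid on: G1, G4.

G1, G4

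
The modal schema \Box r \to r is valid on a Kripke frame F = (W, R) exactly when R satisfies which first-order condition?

Suppose □r→r is valid. At any x set V(r)={w : Rxw}. Then □r holds at x, so r holds at x, i.e. Rxx.
Conversely, on a frame with reflexivity the schema holds at every world under every valuation.
So the correspondent is reflexivity.

reflexivity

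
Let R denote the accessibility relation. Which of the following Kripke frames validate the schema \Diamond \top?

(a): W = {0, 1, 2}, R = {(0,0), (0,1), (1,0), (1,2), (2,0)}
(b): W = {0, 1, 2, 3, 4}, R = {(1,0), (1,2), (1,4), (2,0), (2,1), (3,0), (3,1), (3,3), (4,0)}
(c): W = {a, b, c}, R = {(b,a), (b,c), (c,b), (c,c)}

(a)

The schema corresponds to seriality: \forall x \exists y Rxy.
(a): condition met.
(b): fails — world 0 has no successor.
(c): fails — world a has no successor.
Valid on: (a).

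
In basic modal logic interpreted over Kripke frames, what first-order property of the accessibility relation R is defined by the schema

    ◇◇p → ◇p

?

Replacing p by ¬p and contraposing gives the equivalent schema □p → □□p.
Suppose □p→□□p is valid. Take Rxy, Ryz and set V(p)={w : Rxw}. Then □p at x, so □□p at x, so □p at y, so p at z, i.e. Rxz.
Conversely, on a frame with transitivity the schema holds at every world under every valuation.
So the correspondent is transitivity.

Transitivity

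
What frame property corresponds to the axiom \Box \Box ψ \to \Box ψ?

Suppose □□ψ→□ψ is valid. Take Rxy and set V(ψ)={w : xR²w}. Then □□ψ at x, so □ψ at x, so ψ at y, i.e. ∃z(Rxz∧Rzy).

density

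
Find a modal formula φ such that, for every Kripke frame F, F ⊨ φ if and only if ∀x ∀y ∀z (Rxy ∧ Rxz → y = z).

◇ψ → □ψ

A defining formula is ◇ψ → □ψ (the CD axiom).
Suppose ◇ψ→□ψ is valid. Take Rxy, Rxz and set V(ψ)={y}. Then ◇ψ at x, so □ψ at x, so ψ at z, i.e. z=y.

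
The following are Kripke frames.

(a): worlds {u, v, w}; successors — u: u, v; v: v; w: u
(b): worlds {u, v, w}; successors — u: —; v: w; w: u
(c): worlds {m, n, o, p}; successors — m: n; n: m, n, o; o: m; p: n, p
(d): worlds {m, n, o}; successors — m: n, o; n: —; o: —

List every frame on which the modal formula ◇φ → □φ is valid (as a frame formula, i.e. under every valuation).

The schema corresponds to partial functionality: ∀x ∀y ∀z (Rxy ∧ Rxz → y = z).
(a): fails — u sees both u and v.
(b): holds.
(c): fails — n sees both m and n.
(d): fails — m sees both n and o.

(b)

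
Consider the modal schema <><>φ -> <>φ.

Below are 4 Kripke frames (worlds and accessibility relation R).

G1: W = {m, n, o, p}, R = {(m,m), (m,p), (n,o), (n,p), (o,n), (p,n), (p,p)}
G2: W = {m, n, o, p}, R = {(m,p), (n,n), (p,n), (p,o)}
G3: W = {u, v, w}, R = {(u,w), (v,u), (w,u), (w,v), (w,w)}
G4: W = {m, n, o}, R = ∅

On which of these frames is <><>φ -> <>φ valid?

G4

Frame correspondent (Sahlqvist): forall x forall y forall z (Rxy & Ryz -> Rxz) — i.e. transitivity.
G1: fails — Ron and Rno but not Roo.
G2: fails — Rmp and Rpn but not Rmn.
G3: fails — Ruw and Rwu but not Ruu.
G4: ✓.
Valid on: G4.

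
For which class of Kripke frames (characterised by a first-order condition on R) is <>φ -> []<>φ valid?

The Euclidean property

This is the 5 axiom.
Its frame correspondent is the Euclidean property — forall x forall y forall z (Rxy & Rxz -> Ryz).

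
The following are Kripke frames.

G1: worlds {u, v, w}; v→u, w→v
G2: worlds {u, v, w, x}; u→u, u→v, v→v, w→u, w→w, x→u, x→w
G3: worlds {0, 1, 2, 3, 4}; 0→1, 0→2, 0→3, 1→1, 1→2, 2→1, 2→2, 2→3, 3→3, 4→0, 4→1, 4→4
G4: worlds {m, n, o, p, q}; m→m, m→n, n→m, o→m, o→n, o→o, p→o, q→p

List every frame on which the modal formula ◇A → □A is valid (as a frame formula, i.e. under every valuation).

The schema corresponds to partial functionality: ∀x ∀y ∀z (Rxy ∧ Rxz → y = z).
G1: condition met.
G2: fails — u sees both u and v.
G3: fails — 0 sees both 1 and 2.
G4: fails — m sees both m and n.
Valid on: G1.

G1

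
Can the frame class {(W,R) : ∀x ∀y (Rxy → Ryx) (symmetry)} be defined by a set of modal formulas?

The condition is symmetry. A defining modal formula is p → □◇p.
Suppose p→□◇p is valid. Take Rxy and set V(p)={x}. Then p at x, so □◇p at x, so ◇p at y, so some z with Ryz has p; z=x, i.e. Ryx.

Yes, by p → □◇p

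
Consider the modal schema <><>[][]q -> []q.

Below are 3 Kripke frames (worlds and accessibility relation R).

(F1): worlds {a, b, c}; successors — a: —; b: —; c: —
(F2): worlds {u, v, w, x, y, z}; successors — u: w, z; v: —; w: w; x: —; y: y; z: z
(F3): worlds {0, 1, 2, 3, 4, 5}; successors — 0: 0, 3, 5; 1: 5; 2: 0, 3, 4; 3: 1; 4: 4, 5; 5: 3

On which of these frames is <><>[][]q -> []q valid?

The schema corresponds to a generalized confluence (Geach) condition: forall x forall y forall z ((x R^2 y & xRz) -> exists w (y R^2 w & z = w)).
(F1): condition met.
(F2): fails — uR²w, uRz but no t with wR²t and z=t.
(F3): fails — 0R²1, 0R0 but no w with 1R²w and 0=w.
Valid on: (F1).

(F1)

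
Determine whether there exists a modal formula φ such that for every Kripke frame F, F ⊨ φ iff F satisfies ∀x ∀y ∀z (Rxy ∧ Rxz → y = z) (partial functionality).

Yes, by ◇q → □q

The condition is partial functionality. A defining modal formula is ◇q → □q.
Suppose ◇q→□q is valid. Take Rxy, Rxz and set V(q)={y}. Then ◇q at x, so □q at x, so q at z, i.e. z=y.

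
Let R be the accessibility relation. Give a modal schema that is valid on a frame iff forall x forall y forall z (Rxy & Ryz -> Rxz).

The condition is transitivity. The 4 schema □q → □□q defines it.
Suppose □q→□□q is valid. Take Rxy, Ryz and set V(q)={w : Rxw}. Then □q at x, so □□q at x, so □q at y, so q at z, i.e. Rxz.

□q → □□q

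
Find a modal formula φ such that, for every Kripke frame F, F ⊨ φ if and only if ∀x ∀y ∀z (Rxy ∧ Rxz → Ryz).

◇r → □◇r

This is the Euclidean property; the standard corresponding axiom is 5: ◇r → □◇r.
Suppose ◇r→□◇r is valid. Take Rxy, Rxz and set V(r)={y}. Then ◇r at x, so □◇r at x, so ◇r at z, so some w with Rzw has r; w=y, i.e. Rzy. By symmetry of the argument, Ryz.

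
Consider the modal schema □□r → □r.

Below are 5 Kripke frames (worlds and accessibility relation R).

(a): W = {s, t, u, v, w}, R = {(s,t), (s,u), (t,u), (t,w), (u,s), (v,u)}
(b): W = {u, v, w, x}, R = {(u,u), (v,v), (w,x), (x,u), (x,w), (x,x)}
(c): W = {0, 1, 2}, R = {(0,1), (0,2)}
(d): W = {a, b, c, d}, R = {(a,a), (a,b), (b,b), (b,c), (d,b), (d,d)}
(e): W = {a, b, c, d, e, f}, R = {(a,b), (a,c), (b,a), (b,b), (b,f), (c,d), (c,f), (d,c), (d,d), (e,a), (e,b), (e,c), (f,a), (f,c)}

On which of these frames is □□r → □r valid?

(b), (d)

Frame correspondent (Sahlqvist): ∀x ∀y (Rxy → ∃z (Rxz ∧ Rzy)) — i.e. density.
(a): fails — Rus but no z with Ruz and Rzs.
(b): holds.
(c): fails — R01 but no z with R0z and Rz1.
(d): holds.
(e): fails — Rcf but no z with Rcz and Rzf.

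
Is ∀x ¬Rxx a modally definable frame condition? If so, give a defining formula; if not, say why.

Not modally definable

If a class were modally definable it would be closed under surjective bounded morphisms (Goldblatt–Thomason).
The 3-cycle (worlds a,b,c with a→b→c→a) is irreflexive, and the map sending every world to a single reflexive point • is a surjective bounded morphism (forth: every edge maps to (•,•); back: every world has a successor). So any modal formula valid on the 3-cycle is also valid on the reflexive point, which is not irreflexive.
So no modal formula (or set of formulas) defines exactly the irreflexive frames.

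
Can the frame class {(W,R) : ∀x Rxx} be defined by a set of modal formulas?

The condition is reflexivity. A defining modal formula is □q → q.
Suppose □q→q is valid. At any x set V(q)={w : Rxw}. Then □q holds at x, so q holds at x, i.e. Rxx.

Yes — defined by □q → q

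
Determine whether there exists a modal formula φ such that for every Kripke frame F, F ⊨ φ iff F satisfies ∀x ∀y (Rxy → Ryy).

The condition is shift-reflexivity. A defining modal formula is □(□r → r).
Suppose □(□r→r) is valid. Take Rxy and set V(r)={w : Ryw}. Then at y, □r holds; since □(□r→r) at x, □r→r at y, so r at y, i.e. Ryy.

Yes, by □(□r → r)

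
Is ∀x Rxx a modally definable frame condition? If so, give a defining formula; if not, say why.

Yes, by □p → p

Yes: it is reflexivity, defined by the T schema □p → p.
Suppose □p→p is valid. At any x set V(p)={w : Rxw}. Then □p holds at x, so p holds at x, i.e. Rxx.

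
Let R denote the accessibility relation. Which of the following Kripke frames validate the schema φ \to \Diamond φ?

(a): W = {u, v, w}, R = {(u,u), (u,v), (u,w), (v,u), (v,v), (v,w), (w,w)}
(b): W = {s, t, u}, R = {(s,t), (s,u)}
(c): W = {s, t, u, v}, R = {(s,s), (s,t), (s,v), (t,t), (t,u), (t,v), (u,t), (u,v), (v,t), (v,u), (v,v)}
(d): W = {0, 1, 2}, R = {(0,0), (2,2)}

(a)

This is the axiom for reflexivity; its first-order frame correspondent is \forall x Rxx.
(a): ✓.
(b): fails — world s does not see itself.
(c): fails — world u does not see itself.
(d): fails — world 1 does not see itself.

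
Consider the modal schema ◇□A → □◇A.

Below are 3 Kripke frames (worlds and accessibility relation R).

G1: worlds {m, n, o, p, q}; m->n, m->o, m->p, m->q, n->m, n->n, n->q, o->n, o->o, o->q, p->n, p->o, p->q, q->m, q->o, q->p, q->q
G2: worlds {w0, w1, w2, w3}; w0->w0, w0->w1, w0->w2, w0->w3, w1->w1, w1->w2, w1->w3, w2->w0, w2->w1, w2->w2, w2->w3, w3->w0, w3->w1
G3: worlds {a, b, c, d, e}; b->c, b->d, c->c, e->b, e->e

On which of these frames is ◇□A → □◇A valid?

G1, G2

The schema corresponds to convergence: ∀x ∀y ∀z (Rxy ∧ Rxz → ∃w (Ryw ∧ Rzw)).
G1: condition met.
G2: condition met.
G3: fails — Rbc and Rbd but c and d have no common successor.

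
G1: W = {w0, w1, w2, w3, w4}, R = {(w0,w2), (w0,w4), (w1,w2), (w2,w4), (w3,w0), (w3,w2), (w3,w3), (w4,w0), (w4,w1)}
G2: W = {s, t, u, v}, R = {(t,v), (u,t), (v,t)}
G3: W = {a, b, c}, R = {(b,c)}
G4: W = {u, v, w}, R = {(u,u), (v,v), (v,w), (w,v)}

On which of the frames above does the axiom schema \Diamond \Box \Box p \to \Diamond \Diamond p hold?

The schema corresponds to a generalized confluence (Geach) condition: \forall x \forall y (xRy \to \exists w (y R^2 w \wedge x R^2 w)).
G1: fails — w1Rw2 but no w with w2R²w and w1R²w.
G2: fails — tRv but no w with vR²w and tR²w.
G3: fails — bRc but no w with cR²w and bR²w.
G4: condition met.
Valid on: G4.

G4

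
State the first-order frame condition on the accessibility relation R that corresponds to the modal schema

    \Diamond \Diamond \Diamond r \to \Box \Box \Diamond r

This is a Sahlqvist (Geach-type) schema ◇^3□^0r → □^2◇^1r.
Minimal-valuation argument: fix x; take any y with xR^3y and any z with xR^2z. Set V(r) to the set of worlds R-reachable from y in exactly 0 steps. Then □^0r holds at y, so the antecedent holds at x; validity forces ◇^1r at z, giving a w with zR^1w and yR^0w.
First-order correspondent: \forall x \forall y \forall z ((x R^3 y \wedge x R^2 z) \to \exists w (y = w \wedge zRw)).

\forall x \forall y \forall z ((x R^3 y \wedge x R^2 z) \to \exists w (y = w \wedge zRw))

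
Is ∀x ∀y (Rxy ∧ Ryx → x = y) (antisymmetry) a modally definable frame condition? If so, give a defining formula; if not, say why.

No

If a class were modally definable it would be closed under surjective bounded morphisms (Goldblatt–Thomason).
The 6-cycle (worlds 0,1,2,3,4,5 with 0→1→2→3→4→5→0) is antisymmetric. Sending even-indexed worlds to s and odd-indexed worlds to t is a surjective bounded morphism onto the two-world frame with s↔t, which is not antisymmetric.
So the class is not modally definable.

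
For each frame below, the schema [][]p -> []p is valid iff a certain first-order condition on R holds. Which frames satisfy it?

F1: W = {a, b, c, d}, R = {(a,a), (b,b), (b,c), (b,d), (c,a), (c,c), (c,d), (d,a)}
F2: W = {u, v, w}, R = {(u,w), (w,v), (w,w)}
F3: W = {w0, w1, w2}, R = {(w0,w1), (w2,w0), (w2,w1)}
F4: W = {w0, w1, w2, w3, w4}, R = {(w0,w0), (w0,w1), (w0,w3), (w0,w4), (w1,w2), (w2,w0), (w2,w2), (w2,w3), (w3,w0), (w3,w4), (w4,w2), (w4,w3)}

F1, F2, F4

This is the axiom for density; its first-order frame correspondent is forall x forall y (Rxy -> exists z (Rxz & Rzy)).
F1: holds.
F2: holds.
F3: fails — Rw0w1 but no z with Rw0z and Rzw1.
F4: holds.
Valid on: F1, F2, F4.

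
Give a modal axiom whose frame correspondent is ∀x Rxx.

A defining formula is □ψ → ψ (the T axiom).
Suppose □ψ→ψ is valid. At any x set V(ψ)={w : Rxw}. Then □ψ holds at x, so ψ holds at x, i.e. Rxx.

□ψ → ψ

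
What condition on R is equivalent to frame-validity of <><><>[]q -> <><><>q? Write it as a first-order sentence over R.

forall x forall y (x R^3 y -> exists w (yRw & x R^3 w))

This is a Sahlqvist (Geach-type) schema ◇^3□^1q → □^0◇^3q.
Minimal-valuation argument: fix x; take any y with xR^3y and any z with xR^0z. Set V(q) to the set of worlds R-reachable from y in exactly 1 step. Then □^1q holds at y, so the antecedent holds at x; validity forces ◇^3q at z, giving a w with zR^3w and yR^1w.
First-order correspondent: forall x forall y (x R^3 y -> exists w (yRw & x R^3 w)).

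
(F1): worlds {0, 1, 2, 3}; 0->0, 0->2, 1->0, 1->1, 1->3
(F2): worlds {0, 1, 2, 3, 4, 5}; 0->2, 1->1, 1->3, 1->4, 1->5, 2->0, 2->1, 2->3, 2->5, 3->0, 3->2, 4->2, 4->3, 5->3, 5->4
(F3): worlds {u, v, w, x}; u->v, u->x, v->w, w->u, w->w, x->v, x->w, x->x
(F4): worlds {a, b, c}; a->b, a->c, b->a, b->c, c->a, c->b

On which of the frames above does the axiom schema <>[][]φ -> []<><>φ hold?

This is the axiom for a generalized confluence (Geach) condition; its first-order frame correspondent is forall x forall y forall z ((xRy & xRz) -> exists w (y R^2 w & z R^2 w)).
(F1): fails — 0R0, 0R2 but no w with 0R²w and 2R²w.
(F2): holds.
(F3): holds.
(F4): holds.

(F2), (F3), (F4)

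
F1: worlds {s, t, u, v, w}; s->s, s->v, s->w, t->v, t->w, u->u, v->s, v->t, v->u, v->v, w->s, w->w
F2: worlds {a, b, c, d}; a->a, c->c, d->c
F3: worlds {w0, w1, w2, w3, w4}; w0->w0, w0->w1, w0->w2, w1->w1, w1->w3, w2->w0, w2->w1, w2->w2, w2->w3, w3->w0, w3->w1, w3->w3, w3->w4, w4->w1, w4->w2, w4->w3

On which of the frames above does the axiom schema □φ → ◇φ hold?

This is the axiom for seriality; its first-order frame correspondent is ∀x ∃y Rxy.
F1: ✓.
F2: fails — world b has no successor.
F3: ✓.
Valid on: F1, F3.

F1, F3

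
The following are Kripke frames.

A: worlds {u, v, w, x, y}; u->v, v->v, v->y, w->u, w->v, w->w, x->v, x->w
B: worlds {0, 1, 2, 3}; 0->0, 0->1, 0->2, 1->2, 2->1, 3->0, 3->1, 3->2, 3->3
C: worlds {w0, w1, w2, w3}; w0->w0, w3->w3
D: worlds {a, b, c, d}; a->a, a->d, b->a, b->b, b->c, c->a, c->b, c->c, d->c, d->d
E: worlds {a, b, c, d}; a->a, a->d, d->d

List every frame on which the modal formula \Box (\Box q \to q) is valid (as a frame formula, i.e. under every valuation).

C, D, E

This is the axiom for shift-reflexivity; its first-order frame correspondent is \forall x \forall y (Rxy \to Ryy).
A: fails — Rwu but not Ruu.
B: fails — R32 but not R22.
C: ✓.
D: ✓.
E: ✓.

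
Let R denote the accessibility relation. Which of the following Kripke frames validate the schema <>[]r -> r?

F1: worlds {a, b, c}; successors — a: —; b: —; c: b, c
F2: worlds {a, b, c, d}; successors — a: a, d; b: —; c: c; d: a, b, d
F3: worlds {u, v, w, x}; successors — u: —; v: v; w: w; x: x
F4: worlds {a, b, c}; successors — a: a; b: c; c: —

F3

The schema corresponds to symmetry: forall x forall y (Rxy -> Ryx).
F1: fails — Rcb but not Rbc.
F2: fails — Rdb but not Rbd.
F3: condition met.
F4: fails — Rbc but not Rcb.
Valid on: F3.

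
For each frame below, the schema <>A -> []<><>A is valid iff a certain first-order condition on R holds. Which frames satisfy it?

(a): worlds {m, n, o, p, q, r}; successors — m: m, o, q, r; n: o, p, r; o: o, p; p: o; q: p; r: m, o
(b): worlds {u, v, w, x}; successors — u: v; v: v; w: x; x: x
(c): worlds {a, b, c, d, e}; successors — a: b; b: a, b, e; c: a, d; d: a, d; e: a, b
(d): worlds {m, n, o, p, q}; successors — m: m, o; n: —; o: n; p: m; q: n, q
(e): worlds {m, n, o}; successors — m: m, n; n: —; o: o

Frame correspondent (Sahlqvist): forall x forall y forall z ((xRy & xRz) -> exists w (y = w & z R^2 w)) — i.e. a generalized confluence (Geach) condition.
(a): fails — mRm, mRo but no w with m=w and oR²w.
(b): condition met.
(c): fails — cRd, cRa but no w with d=w and aR²w.
(d): fails — mRm, mRo but no w with m=w and oR²w.
(e): fails — mRm, mRn but no w with m=w and nR²w.
Valid on: (b).

(b)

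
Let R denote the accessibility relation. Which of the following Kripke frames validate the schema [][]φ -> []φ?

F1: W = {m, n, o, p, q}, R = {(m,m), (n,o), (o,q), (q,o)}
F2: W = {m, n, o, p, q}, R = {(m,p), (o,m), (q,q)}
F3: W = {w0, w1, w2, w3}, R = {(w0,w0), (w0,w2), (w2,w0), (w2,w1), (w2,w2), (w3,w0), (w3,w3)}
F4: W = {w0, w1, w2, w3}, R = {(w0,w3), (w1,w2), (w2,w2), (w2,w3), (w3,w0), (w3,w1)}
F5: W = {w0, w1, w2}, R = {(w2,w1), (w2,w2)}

Frame correspondent (Sahlqvist): forall x forall y (Rxy -> exists z (Rxz & Rzy)) — i.e. density.
F1: fails — Rno but no z with Rnz and Rzo.
F2: fails — Rom but no z with Roz and Rzm.
F3: ✓.
F4: fails — Rw3w1 but no z with Rw3z and Rzw1.
F5: ✓.
Valid on: F3, F5.

F3, F5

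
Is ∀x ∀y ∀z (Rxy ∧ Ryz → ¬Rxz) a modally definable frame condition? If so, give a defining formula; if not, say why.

If a class were modally definable it would be closed under surjective bounded morphisms (Goldblatt–Thomason).
The 7-cycle (worlds w0,w1,w2,w3,w4,w5,w6 with w0→w1→w2→w3→w4→w5→w6→w0) is intransitive. Mapping every world to a single reflexive point • is a surjective bounded morphism; the reflexive point is not intransitive (R••∧R•• but R••).
Hence intransitivity is not modally definable.

No — not modally definable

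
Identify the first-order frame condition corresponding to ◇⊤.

◇⊤ holds at w iff w has a successor, so frame-validity of ◇⊤ is exactly seriality. Equivalently via □p → ◇p:
Suppose □p→◇p is valid. At any x set V(p)=W. Then □p at x, so ◇p at x, so x has a successor.

seriality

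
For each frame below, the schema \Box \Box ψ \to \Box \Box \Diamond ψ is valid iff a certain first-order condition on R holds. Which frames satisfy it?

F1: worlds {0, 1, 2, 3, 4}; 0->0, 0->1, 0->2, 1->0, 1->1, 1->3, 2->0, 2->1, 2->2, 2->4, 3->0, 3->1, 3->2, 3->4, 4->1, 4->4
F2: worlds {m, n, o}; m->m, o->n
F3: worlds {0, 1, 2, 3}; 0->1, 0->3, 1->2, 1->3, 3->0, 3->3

F1, F2

The schema corresponds to a generalized confluence (Geach) condition: \forall x \forall z (x R^2 z \to \exists w (x R^2 w \wedge zRw)).
F1: ✓.
F2: ✓.
F3: fails — 0R²2 but no w with 0R²w and 2Rw.
Valid on: F1, F2.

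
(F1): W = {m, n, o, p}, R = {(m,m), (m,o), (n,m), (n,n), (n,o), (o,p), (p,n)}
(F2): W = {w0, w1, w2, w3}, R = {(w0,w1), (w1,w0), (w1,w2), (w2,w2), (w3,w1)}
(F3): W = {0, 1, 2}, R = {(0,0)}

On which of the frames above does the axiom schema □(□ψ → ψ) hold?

(F3)

The schema corresponds to shift-reflexivity: ∀x ∀y (Rxy → Ryy).
(F1): fails — Rop but not Rpp.
(F2): fails — Rw1w0 but not Rw0w0.
(F3): satisfies the condition.
Valid on: (F3).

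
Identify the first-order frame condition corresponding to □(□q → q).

Shift-reflexivity

This is the T□ axiom.
Its frame correspondent is shift-reflexivity — ∀x ∀y (Rxy → Ryy).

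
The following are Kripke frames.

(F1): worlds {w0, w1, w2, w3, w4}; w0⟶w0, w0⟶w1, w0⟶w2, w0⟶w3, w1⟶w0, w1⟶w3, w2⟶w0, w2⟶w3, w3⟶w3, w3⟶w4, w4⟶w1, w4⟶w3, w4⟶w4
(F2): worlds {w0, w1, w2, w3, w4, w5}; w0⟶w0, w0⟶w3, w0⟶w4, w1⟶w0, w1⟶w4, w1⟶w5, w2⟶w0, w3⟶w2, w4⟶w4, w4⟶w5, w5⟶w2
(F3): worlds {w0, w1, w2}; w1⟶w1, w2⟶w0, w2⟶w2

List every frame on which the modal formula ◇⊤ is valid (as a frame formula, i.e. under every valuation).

(F1), (F2)

This is the axiom for seriality; its first-order frame correspondent is ∀x ∃y Rxy.
(F1): satisfies the condition.
(F2): satisfies the condition.
(F3): fails — world w0 has no successor.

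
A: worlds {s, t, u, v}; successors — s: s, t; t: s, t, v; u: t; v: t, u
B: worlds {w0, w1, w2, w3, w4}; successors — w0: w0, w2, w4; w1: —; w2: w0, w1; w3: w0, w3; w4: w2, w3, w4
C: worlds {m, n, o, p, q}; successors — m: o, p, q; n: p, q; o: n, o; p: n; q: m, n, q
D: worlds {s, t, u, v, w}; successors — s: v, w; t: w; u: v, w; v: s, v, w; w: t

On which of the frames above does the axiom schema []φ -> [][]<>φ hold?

The schema corresponds to a generalized confluence (Geach) condition: forall x forall z (x R^2 z -> exists w (xRw & zRw)).
A: holds.
B: fails — w0R²w1 but no w with w0Rw and w1Rw.
C: fails — oR²n but no w with oRw and nRw.
D: fails — sR²w but no w* with sRw* and wRw*.

A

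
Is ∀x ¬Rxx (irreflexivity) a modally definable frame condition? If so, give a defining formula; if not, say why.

No — not modally definable

Any modally definable frame class is closed under surjective bounded morphisms.
The 4-cycle (worlds a,b,c,d with a→b→c→d→a) is irreflexive, and the map sending every world to a single reflexive point • is a surjective bounded morphism (forth: every edge maps to (•,•); back: every world has a successor). So any modal formula valid on the 4-cycle is also valid on the reflexive point, which is not irreflexive.
So the class is not modally definable.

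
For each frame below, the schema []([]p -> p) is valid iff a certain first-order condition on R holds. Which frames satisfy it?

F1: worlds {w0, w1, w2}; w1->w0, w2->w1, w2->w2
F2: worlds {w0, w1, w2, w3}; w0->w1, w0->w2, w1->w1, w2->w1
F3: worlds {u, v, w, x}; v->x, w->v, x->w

The schema corresponds to shift-reflexivity: forall x forall y (Rxy -> Ryy).
F1: fails — Rw1w0 but not Rw0w0.
F2: fails — Rw0w2 but not Rw2w2.
F3: fails — Rxw but not Rww.
Valid on no frame.

none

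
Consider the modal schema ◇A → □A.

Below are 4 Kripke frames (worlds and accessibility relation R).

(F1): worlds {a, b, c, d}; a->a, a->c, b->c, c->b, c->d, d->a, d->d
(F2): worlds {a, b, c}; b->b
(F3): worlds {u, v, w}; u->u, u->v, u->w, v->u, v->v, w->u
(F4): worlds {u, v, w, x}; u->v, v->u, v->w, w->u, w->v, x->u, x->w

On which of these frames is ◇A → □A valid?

This is the axiom for partial functionality; its first-order frame correspondent is ∀x ∀y ∀z (Rxy ∧ Rxz → y = z).
(F1): fails — a sees both a and c.
(F2): holds.
(F3): fails — u sees both u and v.
(F4): fails — v sees both u and w.

(F2)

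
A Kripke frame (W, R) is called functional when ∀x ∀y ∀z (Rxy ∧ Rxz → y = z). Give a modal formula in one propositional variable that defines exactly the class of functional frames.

This is partial functionality; the standard corresponding axiom is CD: ◇q → □q.
Suppose ◇q→□q is valid. Take Rxy, Rxz and set V(q)={y}. Then ◇q at x, so □q at x, so q at z, i.e. z=y.

◇q → □q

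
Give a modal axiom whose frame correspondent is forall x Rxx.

□p → p

The condition is reflexivity. The T schema □p → p defines it.
Suppose □p→p is valid. At any x set V(p)={w : Rxw}. Then □p holds at x, so p holds at x, i.e. Rxx.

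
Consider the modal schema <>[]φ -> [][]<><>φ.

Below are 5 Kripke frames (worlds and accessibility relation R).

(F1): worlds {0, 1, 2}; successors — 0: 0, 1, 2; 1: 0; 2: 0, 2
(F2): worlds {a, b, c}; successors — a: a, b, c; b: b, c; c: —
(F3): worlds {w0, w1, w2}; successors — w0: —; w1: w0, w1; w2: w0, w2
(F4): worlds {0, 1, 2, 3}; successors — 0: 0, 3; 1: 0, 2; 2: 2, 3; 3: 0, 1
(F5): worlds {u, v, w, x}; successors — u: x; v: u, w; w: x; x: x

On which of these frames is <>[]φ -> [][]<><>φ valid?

The schema corresponds to a generalized confluence (Geach) condition: forall x forall y forall z ((xRy & x R^2 z) -> exists w (yRw & z R^2 w)).
(F1): condition met.
(F2): fails — aRa, aR²c but no w with aRw and cR²w.
(F3): fails — w1Rw0, w1R²w0 but no w with w0Rw and w0R²w.
(F4): condition met.
(F5): condition met.

(F1), (F4), (F5)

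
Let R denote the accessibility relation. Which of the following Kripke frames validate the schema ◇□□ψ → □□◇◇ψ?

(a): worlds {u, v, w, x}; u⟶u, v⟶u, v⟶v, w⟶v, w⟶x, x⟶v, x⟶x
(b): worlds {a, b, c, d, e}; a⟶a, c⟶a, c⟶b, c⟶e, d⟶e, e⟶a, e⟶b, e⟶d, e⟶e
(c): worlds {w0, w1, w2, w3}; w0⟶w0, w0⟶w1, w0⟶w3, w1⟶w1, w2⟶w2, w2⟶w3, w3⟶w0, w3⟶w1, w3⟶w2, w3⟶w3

(a), (c)

The schema corresponds to a generalized confluence (Geach) condition: ∀x ∀y ∀z ((xRy ∧ xR²z) → ∃w (yR²w ∧ zR²w)).
(a): holds.
(b): fails — cRa, cR²b but no w with aR²w and bR²w.
(c): holds.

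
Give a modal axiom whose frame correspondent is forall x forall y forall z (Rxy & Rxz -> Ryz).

◇ψ → □◇ψ

This is the Euclidean property; the standard corresponding axiom is 5: ◇ψ → □◇ψ.
Suppose ◇ψ→□◇ψ is valid. Take Rxy, Rxz and set V(ψ)={y}. Then ◇ψ at x, so □◇ψ at x, so ◇ψ at z, so some w with Rzw has ψ; w=y, i.e. Rzy. By symmetry of the argument, Ryz.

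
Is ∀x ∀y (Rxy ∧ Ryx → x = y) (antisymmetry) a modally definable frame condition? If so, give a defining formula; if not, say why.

No

Any modally definable frame class is closed under surjective bounded morphisms.
The 8-cycle (worlds 0,1,2,3,4,5,6,7 with 0→1→2→3→4→5→6→7→0) is antisymmetric. Sending even-indexed worlds to a and odd-indexed worlds to b is a surjective bounded morphism onto the two-world frame with a↔b, which is not antisymmetric.
So the class is not modally definable.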